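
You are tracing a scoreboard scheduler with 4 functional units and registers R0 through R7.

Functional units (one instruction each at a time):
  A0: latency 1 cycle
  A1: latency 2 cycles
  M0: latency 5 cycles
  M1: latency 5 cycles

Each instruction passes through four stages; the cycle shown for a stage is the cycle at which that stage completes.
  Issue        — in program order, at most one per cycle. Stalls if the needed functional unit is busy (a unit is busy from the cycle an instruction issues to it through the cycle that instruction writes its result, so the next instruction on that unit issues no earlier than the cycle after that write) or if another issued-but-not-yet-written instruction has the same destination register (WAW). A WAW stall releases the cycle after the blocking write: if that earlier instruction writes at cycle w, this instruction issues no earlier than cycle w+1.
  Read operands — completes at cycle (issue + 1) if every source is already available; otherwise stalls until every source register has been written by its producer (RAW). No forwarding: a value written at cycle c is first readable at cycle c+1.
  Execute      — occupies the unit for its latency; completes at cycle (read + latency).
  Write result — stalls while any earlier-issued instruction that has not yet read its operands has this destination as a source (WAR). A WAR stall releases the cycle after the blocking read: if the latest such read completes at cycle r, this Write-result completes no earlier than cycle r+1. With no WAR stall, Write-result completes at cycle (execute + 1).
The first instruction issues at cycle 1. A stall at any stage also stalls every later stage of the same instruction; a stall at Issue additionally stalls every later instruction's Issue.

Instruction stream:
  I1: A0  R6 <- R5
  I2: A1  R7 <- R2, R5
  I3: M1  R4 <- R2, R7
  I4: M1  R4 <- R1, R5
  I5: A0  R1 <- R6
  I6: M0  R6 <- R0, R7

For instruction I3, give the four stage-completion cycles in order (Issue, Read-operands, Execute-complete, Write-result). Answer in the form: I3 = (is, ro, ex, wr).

I3 = (3, 7, 12, 13)

c1: issue I1 (A0)
c2: I1 read-ops · issue I2 (A1)
c3: I1 finished on A0 · I2 read-ops · issue I3 (M1)
c4: I1→R6
c5: I2 finished on A1
c6: I2→R7
c7: I3 read-ops
c12: I3 finished on M1
c13: I3→R4
c14: issue I4 (M1)
c15: I4 read-ops · issue I5 (A0)
c16: I5 read-ops · issue I6 (M0)
c17: I5 finished on A0 · I6 read-ops
c18: I5→R1
c20: I4 finished on M1
c21: I4→R4
c22: I6 finished on M0
c23: I6→R6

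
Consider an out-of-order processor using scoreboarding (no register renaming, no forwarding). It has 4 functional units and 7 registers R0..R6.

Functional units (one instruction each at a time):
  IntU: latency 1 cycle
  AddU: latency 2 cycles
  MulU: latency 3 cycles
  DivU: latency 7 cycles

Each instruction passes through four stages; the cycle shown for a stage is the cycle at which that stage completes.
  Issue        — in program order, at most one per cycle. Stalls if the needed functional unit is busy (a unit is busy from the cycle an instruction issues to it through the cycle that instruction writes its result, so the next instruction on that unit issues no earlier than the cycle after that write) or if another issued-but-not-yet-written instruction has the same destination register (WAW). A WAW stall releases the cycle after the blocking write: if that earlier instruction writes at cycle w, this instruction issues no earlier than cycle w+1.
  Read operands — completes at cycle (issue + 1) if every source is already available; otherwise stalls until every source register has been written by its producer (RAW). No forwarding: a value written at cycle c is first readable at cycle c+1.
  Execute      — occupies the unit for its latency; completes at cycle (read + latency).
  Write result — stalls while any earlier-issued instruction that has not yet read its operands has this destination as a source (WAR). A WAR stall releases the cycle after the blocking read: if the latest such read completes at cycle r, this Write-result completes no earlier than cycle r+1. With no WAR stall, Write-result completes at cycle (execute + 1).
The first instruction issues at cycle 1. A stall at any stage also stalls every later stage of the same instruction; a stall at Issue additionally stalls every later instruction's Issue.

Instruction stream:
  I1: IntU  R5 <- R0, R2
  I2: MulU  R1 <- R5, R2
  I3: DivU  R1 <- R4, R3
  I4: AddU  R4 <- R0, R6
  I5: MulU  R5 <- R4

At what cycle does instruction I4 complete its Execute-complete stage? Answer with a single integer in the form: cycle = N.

[I1] 1/2/3/4
[I2] 2/5/8/9  (RAW R5: wait I1 write@4)
[I3] 10/11/18/19  (WAW R1: wait I2 write@9)
[I4] 11/12/14/15
[I5] 12/16/19/20  (RAW R4: wait I4 write@15)

cycle = 14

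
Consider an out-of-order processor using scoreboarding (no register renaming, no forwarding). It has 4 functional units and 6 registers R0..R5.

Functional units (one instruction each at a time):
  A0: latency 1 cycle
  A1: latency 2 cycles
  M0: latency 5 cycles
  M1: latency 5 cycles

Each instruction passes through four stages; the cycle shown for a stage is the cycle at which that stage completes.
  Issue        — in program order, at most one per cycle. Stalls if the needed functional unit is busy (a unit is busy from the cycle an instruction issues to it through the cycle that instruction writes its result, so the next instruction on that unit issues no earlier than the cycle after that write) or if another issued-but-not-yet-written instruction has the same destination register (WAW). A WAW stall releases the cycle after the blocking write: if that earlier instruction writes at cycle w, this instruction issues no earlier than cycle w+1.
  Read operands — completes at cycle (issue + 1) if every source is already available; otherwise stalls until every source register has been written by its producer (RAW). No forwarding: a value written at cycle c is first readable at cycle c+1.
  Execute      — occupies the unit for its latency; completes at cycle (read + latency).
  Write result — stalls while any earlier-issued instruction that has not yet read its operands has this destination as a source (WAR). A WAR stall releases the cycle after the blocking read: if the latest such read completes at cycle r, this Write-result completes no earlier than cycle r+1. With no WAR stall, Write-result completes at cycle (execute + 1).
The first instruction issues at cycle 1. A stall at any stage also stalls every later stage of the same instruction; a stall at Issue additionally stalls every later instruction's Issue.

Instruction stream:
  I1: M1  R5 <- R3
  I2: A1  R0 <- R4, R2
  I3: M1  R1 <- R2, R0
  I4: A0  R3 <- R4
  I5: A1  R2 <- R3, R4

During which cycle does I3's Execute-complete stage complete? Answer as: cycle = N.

cycle = 15

t=1  I1→M1
t=2  I1 RO; I2→A1
t=3  I2 RO
t=5  I2 EX
t=6  I2 WR R0
t=7  I1 EX
t=8  I1 WR R5
t=9  I3→M1
t=10  I3 RO; I4→A0
t=11  I4 RO; I5→A1
t=12  I4 EX
t=13  I4 WR R3
t=14  I5 RO
t=15  I3 EX
t=16  I3 WR R1; I5 EX
t=17  I5 WR R2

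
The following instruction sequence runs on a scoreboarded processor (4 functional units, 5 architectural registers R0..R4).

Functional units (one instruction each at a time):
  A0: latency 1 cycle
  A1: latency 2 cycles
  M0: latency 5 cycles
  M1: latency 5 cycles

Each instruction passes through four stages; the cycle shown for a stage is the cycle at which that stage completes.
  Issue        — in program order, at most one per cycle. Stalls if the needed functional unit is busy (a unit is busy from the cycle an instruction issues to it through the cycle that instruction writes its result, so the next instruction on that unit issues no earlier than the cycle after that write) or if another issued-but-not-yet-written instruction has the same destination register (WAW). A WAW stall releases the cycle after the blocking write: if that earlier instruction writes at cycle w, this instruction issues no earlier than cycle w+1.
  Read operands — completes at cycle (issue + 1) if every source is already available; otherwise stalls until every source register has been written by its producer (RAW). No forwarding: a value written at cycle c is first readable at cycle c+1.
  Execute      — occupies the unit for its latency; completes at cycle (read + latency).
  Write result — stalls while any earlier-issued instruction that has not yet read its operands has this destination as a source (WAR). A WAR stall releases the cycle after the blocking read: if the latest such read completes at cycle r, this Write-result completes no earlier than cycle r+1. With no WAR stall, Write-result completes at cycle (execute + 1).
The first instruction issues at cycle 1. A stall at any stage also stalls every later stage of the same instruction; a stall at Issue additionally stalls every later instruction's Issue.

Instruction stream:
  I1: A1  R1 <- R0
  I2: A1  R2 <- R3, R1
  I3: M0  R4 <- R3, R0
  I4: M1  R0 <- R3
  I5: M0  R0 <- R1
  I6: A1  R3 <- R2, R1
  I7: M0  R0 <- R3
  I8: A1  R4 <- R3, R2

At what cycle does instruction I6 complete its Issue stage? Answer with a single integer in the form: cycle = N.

cycle = 17

t=1  I1 issues→A1
t=2  I1 reads
t=4  I1 exec-done
t=5  I1 writes R1
t=6  I2 issues→A1
t=7  I2 reads · I3 issues→M0
t=8  I3 reads · I4 issues→M1
t=9  I2 exec-done · I4 reads
t=10  I2 writes R2
t=13  I3 exec-done
t=14  I3 writes R4 · I4 exec-done
t=15  I4 writes R0
t=16  I5 issues→M0
t=17  I5 reads · I6 issues→A1
t=18  I6 reads
t=20  I6 exec-done
t=21  I6 writes R3
t=22  I5 exec-done
t=23  I5 writes R0
t=24  I7 issues→M0
t=25  I7 reads · I8 issues→A1
t=26  I8 reads
t=28  I8 exec-done
t=29  I8 writes R4
t=30  I7 exec-done
t=31  I7 writes R0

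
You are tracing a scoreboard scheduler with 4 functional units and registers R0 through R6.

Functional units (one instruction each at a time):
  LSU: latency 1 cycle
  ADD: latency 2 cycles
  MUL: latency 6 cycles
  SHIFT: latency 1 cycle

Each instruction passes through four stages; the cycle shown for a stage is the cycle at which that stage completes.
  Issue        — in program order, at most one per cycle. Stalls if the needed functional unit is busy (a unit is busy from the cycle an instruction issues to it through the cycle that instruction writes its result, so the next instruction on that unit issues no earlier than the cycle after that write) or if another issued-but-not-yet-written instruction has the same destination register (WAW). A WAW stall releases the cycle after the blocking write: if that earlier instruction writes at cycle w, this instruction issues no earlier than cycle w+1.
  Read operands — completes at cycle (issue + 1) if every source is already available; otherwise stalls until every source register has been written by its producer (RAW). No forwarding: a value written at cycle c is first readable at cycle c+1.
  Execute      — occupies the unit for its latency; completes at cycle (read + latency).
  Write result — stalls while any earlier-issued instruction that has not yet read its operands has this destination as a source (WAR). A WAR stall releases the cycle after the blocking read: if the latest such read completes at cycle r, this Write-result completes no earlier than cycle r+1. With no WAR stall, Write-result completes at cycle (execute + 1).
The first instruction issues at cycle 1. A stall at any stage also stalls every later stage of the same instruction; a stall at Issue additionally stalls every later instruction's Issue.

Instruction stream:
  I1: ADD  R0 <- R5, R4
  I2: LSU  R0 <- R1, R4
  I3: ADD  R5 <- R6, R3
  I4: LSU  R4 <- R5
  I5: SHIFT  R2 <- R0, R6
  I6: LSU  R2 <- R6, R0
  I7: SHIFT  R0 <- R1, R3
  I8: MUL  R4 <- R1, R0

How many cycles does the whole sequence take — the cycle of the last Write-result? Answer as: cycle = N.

t=1  I1→ADD
t=2  I1 RO
t=4  I1 EX
t=5  I1 WR R0
t=6  I2→LSU
t=7  I2 RO | I3→ADD
t=8  I2 EX | I3 RO
t=9  I2 WR R0
t=10  I3 EX | I4→LSU
t=11  I3 WR R5 | I5→SHIFT
t=12  I4 RO | I5 RO
t=13  I4 EX | I5 EX
t=14  I4 WR R4 | I5 WR R2
t=15  I6→LSU
t=16  I6 RO | I7→SHIFT
t=17  I6 EX | I7 RO | I8→MUL
t=18  I6 WR R2 | I7 EX
t=19  I7 WR R0
t=20  I8 RO
t=26  I8 EX
t=27  I8 WR R4

cycle = 27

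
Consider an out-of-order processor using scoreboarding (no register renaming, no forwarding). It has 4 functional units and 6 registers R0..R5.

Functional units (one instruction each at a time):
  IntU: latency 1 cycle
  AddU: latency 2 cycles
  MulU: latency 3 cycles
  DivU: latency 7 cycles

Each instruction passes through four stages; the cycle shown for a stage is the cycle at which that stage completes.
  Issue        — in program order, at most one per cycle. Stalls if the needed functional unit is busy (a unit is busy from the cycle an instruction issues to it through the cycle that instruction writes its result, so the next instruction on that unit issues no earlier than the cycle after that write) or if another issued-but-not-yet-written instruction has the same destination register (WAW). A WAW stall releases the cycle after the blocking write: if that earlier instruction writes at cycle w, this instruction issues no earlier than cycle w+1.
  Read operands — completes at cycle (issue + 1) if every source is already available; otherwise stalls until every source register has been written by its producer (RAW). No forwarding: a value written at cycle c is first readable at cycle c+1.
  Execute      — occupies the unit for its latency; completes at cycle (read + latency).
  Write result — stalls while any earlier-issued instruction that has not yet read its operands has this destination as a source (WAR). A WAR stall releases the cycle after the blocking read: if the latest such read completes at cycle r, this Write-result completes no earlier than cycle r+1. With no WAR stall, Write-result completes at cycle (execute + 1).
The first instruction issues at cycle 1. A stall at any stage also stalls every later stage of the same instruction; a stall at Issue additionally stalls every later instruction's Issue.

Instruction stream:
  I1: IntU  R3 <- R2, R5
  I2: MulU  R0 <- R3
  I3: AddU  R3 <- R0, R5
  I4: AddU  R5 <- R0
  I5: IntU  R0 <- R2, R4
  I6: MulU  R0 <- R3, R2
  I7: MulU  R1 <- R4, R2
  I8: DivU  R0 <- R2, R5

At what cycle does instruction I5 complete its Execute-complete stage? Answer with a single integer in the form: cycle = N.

cycle = 17

cycle 1: issue I1 (IntU)
cycle 2: I1 read-ops · issue I2 (MulU)
cycle 3: I1 finished on IntU
cycle 4: I1→R3
cycle 5: I2 read-ops · issue I3 (AddU)
cycle 8: I2 finished on MulU
cycle 9: I2→R0
cycle 10: I3 read-ops
cycle 12: I3 finished on AddU
cycle 13: I3→R3
cycle 14: issue I4 (AddU)
cycle 15: I4 read-ops · issue I5 (IntU)
cycle 16: I5 read-ops
cycle 17: I4 finished on AddU · I5 finished on IntU
cycle 18: I4→R5 · I5→R0
cycle 19: issue I6 (MulU)
cycle 20: I6 read-ops
cycle 23: I6 finished on MulU
cycle 24: I6→R0
cycle 25: issue I7 (MulU)
cycle 26: I7 read-ops · issue I8 (DivU)
cycle 27: I8 read-ops
cycle 29: I7 finished on MulU
cycle 30: I7→R1
cycle 34: I8 finished on DivU
cycle 35: I8→R0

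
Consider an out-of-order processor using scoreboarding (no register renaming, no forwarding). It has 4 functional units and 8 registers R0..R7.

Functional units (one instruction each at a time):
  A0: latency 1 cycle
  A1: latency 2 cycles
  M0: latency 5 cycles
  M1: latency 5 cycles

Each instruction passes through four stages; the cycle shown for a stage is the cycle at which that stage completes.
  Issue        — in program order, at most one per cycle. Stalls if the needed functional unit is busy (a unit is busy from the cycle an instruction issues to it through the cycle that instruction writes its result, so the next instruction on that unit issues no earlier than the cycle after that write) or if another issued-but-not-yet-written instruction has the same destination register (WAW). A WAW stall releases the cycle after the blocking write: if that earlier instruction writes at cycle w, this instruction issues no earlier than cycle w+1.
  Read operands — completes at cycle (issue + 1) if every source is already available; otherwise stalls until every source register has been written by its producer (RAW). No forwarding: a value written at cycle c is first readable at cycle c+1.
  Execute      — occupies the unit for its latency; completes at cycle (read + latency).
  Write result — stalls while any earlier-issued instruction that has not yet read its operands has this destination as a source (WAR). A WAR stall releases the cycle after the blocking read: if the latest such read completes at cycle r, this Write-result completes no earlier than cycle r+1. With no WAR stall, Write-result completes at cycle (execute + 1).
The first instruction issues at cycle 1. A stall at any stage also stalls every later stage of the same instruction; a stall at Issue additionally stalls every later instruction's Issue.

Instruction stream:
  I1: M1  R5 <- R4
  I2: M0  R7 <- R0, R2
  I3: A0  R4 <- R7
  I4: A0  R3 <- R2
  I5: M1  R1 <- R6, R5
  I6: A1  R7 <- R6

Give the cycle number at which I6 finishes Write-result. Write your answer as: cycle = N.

cycle = 19

I1 -> (1, 2, 7, 8)
I2 -> (2, 3, 8, 9)
I3 -> (3, 10, 11, 12)  // RAW R7: wait I2 write@9
I4 -> (13, 14, 15, 16)  // struct: A0 busy until I3 writes@12
I5 -> (14, 15, 20, 21)
I6 -> (15, 16, 18, 19)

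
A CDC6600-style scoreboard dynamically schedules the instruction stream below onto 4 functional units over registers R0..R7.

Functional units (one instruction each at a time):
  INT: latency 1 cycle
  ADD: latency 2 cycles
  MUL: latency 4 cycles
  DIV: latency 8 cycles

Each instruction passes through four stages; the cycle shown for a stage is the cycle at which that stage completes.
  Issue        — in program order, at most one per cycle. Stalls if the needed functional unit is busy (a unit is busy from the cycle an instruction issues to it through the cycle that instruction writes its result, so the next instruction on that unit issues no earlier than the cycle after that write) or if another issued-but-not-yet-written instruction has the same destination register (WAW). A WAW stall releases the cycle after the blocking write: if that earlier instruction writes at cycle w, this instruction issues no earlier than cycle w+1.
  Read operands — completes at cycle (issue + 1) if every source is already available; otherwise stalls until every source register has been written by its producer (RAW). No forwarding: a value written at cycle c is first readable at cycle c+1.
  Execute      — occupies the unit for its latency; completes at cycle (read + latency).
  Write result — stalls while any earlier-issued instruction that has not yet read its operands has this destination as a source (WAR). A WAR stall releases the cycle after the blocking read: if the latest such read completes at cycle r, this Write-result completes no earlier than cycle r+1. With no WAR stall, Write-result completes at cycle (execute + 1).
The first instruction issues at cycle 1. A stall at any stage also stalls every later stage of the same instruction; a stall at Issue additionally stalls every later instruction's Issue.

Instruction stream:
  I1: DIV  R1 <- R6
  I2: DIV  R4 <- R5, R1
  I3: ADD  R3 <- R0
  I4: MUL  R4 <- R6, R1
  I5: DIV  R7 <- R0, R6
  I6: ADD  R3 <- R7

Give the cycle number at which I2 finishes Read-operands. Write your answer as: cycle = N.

cycle = 13

I1  is:1  ro:2  ex:10  wr:11
I2  is:12  ro:13  ex:21  wr:22  — struct: DIV busy until I1 writes@11
I3  is:13  ro:14  ex:16  wr:17
I4  is:23  ro:24  ex:28  wr:29  — WAW R4: wait I2 write@22
I5  is:24  ro:25  ex:33  wr:34
I6  is:25  ro:35  ex:37  wr:38  — RAW R7: wait I5 write@34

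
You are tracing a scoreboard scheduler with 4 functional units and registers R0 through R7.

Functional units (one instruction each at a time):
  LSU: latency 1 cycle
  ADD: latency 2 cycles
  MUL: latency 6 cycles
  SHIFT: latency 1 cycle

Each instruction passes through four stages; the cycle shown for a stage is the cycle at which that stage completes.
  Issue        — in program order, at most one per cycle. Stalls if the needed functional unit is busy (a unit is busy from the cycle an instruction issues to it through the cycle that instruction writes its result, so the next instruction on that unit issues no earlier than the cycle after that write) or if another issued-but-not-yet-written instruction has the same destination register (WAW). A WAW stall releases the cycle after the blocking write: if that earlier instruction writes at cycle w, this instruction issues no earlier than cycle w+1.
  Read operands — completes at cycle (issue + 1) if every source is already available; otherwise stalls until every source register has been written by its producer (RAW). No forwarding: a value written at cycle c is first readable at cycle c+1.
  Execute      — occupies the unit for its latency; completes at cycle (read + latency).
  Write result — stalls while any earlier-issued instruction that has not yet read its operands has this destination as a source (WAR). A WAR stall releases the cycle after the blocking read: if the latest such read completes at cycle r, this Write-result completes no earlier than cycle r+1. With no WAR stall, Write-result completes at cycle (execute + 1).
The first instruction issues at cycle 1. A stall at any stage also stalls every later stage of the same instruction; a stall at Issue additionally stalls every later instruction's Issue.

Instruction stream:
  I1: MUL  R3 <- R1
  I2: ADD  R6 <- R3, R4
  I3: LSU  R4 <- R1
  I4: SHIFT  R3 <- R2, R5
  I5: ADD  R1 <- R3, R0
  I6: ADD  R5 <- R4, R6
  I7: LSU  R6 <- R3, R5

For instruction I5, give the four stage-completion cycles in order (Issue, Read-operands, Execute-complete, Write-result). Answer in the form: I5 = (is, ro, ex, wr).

I5 = (14, 15, 17, 18)

cycle 1: I1 issues→MUL
cycle 2: I1 reads, I2 issues→ADD
cycle 3: I3 issues→LSU
cycle 4: I3 reads
cycle 5: I3 exec-done
cycle 8: I1 exec-done
cycle 9: I1 writes R3
cycle 10: I2 reads, I4 issues→SHIFT
cycle 11: I3 writes R4, I4 reads
cycle 12: I2 exec-done, I4 exec-done
cycle 13: I2 writes R6, I4 writes R3
cycle 14: I5 issues→ADD
cycle 15: I5 reads
cycle 17: I5 exec-done
cycle 18: I5 writes R1
cycle 19: I6 issues→ADD
cycle 20: I6 reads, I7 issues→LSU
cycle 22: I6 exec-done
cycle 23: I6 writes R5
cycle 24: I7 reads
cycle 25: I7 exec-done
cycle 26: I7 writes R6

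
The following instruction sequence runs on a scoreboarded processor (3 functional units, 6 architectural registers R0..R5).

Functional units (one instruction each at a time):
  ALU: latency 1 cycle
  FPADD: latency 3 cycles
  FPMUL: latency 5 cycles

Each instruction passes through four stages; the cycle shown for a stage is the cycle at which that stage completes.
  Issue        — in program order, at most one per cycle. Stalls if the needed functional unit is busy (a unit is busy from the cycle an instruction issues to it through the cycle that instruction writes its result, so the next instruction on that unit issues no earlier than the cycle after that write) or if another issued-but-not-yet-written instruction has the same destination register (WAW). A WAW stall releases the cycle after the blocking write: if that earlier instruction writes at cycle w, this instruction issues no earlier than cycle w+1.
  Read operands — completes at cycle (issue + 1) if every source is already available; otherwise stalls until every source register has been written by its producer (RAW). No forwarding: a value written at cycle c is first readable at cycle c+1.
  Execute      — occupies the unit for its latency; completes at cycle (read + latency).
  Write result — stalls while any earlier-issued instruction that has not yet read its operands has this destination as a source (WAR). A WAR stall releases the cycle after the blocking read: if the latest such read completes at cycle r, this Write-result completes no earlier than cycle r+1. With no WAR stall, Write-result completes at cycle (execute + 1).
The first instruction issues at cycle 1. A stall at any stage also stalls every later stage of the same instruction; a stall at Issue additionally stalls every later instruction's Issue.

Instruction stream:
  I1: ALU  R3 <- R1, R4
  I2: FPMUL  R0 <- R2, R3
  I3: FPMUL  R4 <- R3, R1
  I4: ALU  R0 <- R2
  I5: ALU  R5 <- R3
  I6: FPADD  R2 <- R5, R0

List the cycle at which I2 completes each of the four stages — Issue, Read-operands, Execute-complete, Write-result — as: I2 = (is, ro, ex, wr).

[1] I1 dispatched to ALU
[2] I1 operands ready · I2 dispatched to FPMUL
[3] I1 complete
[4] R3←I1
[5] I2 operands ready
[10] I2 complete
[11] R0←I2
[12] I3 dispatched to FPMUL
[13] I3 operands ready · I4 dispatched to ALU
[14] I4 operands ready
[15] I4 complete
[16] R0←I4
[17] I5 dispatched to ALU
[18] I3 complete · I5 operands ready · I6 dispatched to FPADD
[19] R4←I3 · I5 complete
[20] R5←I5
[21] I6 operands ready
[24] I6 complete
[25] R2←I6

I2 = (2, 5, 10, 11)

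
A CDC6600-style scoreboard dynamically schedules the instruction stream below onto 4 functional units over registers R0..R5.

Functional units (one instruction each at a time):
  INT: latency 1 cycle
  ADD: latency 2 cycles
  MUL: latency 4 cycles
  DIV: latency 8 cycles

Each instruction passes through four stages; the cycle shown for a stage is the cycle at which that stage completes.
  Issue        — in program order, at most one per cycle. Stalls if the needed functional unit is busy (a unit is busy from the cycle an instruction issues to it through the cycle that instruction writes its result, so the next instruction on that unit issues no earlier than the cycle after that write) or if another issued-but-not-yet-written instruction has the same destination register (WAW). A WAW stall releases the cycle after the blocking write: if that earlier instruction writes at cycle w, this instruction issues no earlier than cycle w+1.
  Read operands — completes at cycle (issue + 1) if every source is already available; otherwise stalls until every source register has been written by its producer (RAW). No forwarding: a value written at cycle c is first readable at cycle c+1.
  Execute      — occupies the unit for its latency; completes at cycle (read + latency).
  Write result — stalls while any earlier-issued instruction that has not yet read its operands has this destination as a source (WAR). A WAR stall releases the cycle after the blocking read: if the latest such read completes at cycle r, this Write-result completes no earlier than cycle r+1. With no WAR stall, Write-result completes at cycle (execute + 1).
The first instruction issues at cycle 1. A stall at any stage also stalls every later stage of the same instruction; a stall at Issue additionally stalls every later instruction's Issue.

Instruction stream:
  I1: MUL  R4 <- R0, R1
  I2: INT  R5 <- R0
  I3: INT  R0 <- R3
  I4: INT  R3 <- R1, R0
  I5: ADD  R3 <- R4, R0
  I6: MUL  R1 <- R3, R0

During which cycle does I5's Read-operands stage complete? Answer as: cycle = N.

cycle = 15

[1] issue I1 (MUL)
[2] I1 read-ops · issue I2 (INT)
[3] I2 read-ops
[4] I2 finished on INT
[5] I2→R5
[6] I1 finished on MUL · issue I3 (INT)
[7] I1→R4 · I3 read-ops
[8] I3 finished on INT
[9] I3→R0
[10] issue I4 (INT)
[11] I4 read-ops
[12] I4 finished on INT
[13] I4→R3
[14] issue I5 (ADD)
[15] I5 read-ops · issue I6 (MUL)
[17] I5 finished on ADD
[18] I5→R3
[19] I6 read-ops
[23] I6 finished on MUL
[24] I6→R1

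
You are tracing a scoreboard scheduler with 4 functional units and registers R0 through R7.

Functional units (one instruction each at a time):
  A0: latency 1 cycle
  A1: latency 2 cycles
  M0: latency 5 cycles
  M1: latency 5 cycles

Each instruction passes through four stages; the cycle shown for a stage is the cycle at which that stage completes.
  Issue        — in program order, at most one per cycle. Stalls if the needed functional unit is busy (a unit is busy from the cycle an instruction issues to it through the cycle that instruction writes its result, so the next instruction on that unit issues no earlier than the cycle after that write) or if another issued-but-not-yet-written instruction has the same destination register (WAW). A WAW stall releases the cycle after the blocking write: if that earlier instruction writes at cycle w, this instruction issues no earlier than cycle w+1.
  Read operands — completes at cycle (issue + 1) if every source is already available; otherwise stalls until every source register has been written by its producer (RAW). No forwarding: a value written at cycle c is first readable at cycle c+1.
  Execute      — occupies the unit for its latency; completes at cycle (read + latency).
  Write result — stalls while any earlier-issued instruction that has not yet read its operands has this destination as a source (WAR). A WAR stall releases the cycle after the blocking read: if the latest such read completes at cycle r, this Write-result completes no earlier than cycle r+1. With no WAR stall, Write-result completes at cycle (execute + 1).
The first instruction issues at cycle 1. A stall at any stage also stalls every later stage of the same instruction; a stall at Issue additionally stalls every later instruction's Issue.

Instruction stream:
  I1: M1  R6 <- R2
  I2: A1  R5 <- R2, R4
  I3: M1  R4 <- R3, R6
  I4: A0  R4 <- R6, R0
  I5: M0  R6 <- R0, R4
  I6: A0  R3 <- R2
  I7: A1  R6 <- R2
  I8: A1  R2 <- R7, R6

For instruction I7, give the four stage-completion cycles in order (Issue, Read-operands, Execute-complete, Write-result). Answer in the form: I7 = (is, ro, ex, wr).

I7 = (28, 29, 31, 32)

c1: I1 dispatched to M1
c2: I1 operands ready; I2 dispatched to A1
c3: I2 operands ready
c5: I2 complete
c6: R5←I2
c7: I1 complete
c8: R6←I1
c9: I3 dispatched to M1
c10: I3 operands ready
c15: I3 complete
c16: R4←I3
c17: I4 dispatched to A0
c18: I4 operands ready; I5 dispatched to M0
c19: I4 complete
c20: R4←I4
c21: I5 operands ready; I6 dispatched to A0
c22: I6 operands ready
c23: I6 complete
c24: R3←I6
c26: I5 complete
c27: R6←I5
c28: I7 dispatched to A1
c29: I7 operands ready
c31: I7 complete
c32: R6←I7
c33: I8 dispatched to A1
c34: I8 operands ready
c36: I8 complete
c37: R2←I8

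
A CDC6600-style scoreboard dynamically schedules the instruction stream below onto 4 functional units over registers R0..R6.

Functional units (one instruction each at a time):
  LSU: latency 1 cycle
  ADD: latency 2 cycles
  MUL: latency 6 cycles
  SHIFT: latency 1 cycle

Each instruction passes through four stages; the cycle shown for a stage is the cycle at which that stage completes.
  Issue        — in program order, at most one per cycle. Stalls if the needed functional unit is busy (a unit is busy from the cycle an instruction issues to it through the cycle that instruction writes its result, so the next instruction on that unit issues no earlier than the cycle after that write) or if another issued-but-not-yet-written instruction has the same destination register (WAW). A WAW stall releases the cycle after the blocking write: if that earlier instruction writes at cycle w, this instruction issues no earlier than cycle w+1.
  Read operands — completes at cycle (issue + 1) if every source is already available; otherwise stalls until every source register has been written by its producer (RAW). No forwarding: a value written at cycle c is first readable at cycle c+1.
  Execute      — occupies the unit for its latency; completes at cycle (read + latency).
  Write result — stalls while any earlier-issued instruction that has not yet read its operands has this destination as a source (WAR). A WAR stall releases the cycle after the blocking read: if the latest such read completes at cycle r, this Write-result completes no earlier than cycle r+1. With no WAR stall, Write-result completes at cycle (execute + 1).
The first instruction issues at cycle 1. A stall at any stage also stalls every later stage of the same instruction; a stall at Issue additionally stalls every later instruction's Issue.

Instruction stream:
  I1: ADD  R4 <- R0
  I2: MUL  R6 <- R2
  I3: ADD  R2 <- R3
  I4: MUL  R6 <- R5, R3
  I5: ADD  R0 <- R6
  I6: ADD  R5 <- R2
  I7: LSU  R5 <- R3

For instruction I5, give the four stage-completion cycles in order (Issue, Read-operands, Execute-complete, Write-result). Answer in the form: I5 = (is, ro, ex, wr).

I5 = (12, 20, 22, 23)

[I1] 1/2/4/5
[I2] 2/3/9/10
[I3] 6/7/9/10  (struct: ADD busy until I1 writes@5)
[I4] 11/12/18/19  (struct: MUL busy until I2 writes@10)
[I5] 12/20/22/23  (RAW R6: wait I4 write@19)
[I6] 24/25/27/28  (struct: ADD busy until I5 writes@23)
[I7] 29/30/31/32  (WAW R5: wait I6 write@28)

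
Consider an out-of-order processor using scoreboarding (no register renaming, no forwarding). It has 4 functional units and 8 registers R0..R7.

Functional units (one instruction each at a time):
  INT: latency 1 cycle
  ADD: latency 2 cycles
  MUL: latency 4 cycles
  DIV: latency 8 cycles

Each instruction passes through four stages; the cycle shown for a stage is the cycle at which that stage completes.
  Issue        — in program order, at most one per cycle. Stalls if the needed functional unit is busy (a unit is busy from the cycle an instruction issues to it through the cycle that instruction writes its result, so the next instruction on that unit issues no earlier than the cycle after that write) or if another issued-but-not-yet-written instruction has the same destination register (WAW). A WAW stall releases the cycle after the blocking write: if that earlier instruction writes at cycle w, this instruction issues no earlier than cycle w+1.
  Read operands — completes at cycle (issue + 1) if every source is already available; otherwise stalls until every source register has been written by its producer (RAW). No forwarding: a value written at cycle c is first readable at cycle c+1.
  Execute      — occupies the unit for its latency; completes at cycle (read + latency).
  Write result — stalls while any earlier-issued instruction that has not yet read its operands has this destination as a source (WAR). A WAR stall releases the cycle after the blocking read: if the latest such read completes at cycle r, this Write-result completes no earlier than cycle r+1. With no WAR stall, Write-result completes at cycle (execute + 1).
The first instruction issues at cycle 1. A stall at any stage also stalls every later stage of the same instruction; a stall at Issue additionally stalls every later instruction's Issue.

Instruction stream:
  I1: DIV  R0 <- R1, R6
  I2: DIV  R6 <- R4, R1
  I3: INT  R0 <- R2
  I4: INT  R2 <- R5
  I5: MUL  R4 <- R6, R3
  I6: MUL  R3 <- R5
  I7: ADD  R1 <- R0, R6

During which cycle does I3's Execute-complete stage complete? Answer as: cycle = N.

cycle = 15

1) issue 1, read 2, done 10, write 11
2) issue 12, read 13, done 21, write 22  <struct: DIV busy until I1 writes@11>
3) issue 13, read 14, done 15, write 16
4) issue 17, read 18, done 19, write 20  <struct: INT busy until I3 writes@16>
5) issue 18, read 23, done 27, write 28  <RAW R6: wait I2 write@22>
6) issue 29, read 30, done 34, write 35  <struct: MUL busy until I5 writes@28>
7) issue 30, read 31, done 33, write 34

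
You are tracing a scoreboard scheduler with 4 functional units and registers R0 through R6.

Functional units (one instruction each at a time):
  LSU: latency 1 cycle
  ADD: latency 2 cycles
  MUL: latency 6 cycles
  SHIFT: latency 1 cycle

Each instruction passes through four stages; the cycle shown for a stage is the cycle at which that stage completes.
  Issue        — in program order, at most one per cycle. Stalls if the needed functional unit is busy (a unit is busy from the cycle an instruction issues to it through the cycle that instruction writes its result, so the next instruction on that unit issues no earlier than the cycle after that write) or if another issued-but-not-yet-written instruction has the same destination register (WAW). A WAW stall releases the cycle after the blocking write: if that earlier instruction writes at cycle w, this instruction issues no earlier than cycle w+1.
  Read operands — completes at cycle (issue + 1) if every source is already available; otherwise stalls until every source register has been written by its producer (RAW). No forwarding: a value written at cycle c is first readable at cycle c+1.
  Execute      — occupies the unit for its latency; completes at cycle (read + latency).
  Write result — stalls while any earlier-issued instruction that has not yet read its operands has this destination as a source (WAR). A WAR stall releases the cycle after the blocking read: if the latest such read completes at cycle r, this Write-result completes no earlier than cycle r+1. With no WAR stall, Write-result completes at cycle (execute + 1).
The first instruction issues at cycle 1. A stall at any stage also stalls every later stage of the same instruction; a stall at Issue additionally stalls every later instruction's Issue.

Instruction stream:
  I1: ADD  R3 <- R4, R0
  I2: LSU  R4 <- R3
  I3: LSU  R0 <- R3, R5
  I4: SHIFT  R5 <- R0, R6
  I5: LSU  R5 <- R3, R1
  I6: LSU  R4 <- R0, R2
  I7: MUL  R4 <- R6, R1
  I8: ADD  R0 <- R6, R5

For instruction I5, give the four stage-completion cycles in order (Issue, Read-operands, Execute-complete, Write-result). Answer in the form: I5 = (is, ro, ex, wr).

I5 = (16, 17, 18, 19)

c1: I1 dispatched to ADD
c2: I1 operands ready · I2 dispatched to LSU
c4: I1 complete
c5: R3←I1
c6: I2 operands ready
c7: I2 complete
c8: R4←I2
c9: I3 dispatched to LSU
c10: I3 operands ready · I4 dispatched to SHIFT
c11: I3 complete
c12: R0←I3
c13: I4 operands ready
c14: I4 complete
c15: R5←I4
c16: I5 dispatched to LSU
c17: I5 operands ready
c18: I5 complete
c19: R5←I5
c20: I6 dispatched to LSU
c21: I6 operands ready
c22: I6 complete
c23: R4←I6
c24: I7 dispatched to MUL
c25: I7 operands ready · I8 dispatched to ADD
c26: I8 operands ready
c28: I8 complete
c29: R0←I8
c31: I7 complete
c32: R4←I7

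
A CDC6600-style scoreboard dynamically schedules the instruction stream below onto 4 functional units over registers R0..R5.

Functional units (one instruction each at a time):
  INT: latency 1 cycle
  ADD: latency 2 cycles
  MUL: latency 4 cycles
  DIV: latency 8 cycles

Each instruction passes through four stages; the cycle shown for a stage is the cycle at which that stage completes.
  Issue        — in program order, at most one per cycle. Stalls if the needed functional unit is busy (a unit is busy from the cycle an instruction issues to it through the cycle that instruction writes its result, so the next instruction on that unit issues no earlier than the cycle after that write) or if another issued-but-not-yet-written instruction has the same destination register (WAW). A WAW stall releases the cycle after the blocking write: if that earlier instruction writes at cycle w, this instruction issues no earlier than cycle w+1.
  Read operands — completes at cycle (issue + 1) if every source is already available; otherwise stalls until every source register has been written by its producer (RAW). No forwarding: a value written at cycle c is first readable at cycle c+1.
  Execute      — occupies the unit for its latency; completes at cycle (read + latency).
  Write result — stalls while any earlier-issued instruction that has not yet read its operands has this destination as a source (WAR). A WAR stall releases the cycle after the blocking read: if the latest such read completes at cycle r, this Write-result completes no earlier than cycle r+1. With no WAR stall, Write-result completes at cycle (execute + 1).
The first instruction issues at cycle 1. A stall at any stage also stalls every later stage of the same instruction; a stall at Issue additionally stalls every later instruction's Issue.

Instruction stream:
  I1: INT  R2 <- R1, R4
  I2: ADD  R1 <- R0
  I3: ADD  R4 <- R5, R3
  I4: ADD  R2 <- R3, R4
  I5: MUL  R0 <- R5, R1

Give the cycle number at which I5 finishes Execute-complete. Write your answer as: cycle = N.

1) issue 1, read 2, done 3, write 4
2) issue 2, read 3, done 5, write 6
3) issue 7, read 8, done 10, write 11  <struct: ADD busy until I2 writes@6>
4) issue 12, read 13, done 15, write 16  <struct: ADD busy until I3 writes@11>
5) issue 13, read 14, done 18, write 19

cycle = 18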